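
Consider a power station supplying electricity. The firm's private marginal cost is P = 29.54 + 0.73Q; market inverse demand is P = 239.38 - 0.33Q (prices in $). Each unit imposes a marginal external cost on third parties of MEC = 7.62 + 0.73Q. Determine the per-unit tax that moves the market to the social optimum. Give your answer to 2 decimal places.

tax = $90.09 per unit

Social marginal cost = private MC + MEC = 37.16 + 1.46Q.
Set SMC = demand: 37.16 + 1.46Q = 239.38 - 0.33Q → Q* = 112.9721.
The Pigouvian tax equals MEC at Q*: 7.62 + 0.73×112.9721 = 90.0896.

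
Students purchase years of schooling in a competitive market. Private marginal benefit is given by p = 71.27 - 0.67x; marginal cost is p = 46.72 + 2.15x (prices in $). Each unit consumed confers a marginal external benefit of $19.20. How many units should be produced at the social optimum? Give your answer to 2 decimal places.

x* = 15.51

Social marginal benefit = demand + MEB = 90.47 - 0.67x.
Set SMB = MC: 90.47 - 0.67x = 46.72 + 2.15x → x* = 15.5142.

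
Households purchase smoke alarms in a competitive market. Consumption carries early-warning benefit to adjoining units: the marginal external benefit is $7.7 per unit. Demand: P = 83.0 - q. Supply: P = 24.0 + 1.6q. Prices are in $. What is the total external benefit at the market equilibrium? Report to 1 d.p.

Market equilibrium (private): 24.0 + 1.6q = 83.0 - q → q_m = 22.6923.
Total external benefit = MEB × q_m = 7.7 × 22.6923 = 174.7307.

$174.7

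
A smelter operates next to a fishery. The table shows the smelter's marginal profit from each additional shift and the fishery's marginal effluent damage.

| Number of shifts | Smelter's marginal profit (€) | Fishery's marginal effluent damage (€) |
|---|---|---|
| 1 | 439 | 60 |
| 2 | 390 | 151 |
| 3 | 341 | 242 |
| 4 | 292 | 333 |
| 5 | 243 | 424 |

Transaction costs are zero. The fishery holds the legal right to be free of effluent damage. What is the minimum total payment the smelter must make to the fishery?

Efficient level: marginal profit ≥ marginal effluent damage through level 3, so k* = 3.
With the fishery holding the right, the smelter must at least compensate total damage at k*: 60 + 151 + 242 = 453.

€453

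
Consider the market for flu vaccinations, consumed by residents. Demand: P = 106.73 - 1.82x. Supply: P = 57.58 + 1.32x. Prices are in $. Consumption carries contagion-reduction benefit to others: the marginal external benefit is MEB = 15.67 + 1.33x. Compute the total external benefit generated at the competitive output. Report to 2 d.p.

Market equilibrium (private): 57.58 + 1.32x = 106.73 - 1.82x → x_m = 15.6529.
Total external benefit = ∫₀^{x_m} (15.67 + 1.33x) dx = 15.67×15.6529 + ½×1.33×15.6529² = 408.2148.

$408.21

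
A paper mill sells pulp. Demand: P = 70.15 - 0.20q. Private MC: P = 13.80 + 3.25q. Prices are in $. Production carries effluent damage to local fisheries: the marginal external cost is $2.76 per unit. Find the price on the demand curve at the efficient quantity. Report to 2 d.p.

P = $67.04

Social marginal cost = private MC + MEC = 16.56 + 3.25q.
Set SMC = demand: 16.56 + 3.25q = 70.15 - 0.20q → q* = 15.5333.
Consumer price on the demand curve at q*: 70.15 − 0.20×15.5333 = 67.0433.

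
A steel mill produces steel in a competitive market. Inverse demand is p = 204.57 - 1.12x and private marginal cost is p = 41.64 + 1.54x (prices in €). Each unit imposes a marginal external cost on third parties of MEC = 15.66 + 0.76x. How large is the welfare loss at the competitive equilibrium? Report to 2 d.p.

Market equilibrium (private): 41.64 + 1.54x = 204.57 - 1.12x → x_m = 61.2519.
Social marginal cost = private MC + MEC = 57.30 + 2.30x.
Set SMC = demand: 57.30 + 2.30x = 204.57 - 1.12x → x* = 43.0614.
The welfare-loss triangle has base |x_m − x*| and height MEC(x_m) (the vertical gap between SMC and demand is zero at x* and MEC at x_m).
DWL = ½ × 18.1905 × 62.2114 = 565.8282.

DWL = €565.83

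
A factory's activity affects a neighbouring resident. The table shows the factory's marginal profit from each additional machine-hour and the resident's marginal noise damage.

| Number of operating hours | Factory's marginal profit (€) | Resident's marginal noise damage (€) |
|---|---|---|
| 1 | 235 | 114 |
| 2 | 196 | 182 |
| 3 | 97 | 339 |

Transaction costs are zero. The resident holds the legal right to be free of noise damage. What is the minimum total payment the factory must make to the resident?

Efficient level: marginal profit ≥ marginal noise damage through level 2, so k* = 2.
With the resident holding the right, the factory must at least compensate total damage at k*: 114 + 182 = 296.

€296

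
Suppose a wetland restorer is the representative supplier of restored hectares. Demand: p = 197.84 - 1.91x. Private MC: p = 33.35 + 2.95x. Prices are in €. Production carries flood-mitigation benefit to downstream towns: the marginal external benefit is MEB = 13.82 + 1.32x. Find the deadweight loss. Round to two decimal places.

Market equilibrium (private): 33.35 + 2.95x = 197.84 - 1.91x → x_m = 33.8457.
Social marginal cost = private MC − MEB = 19.53 + 1.63x.
Set SMC = demand: 19.53 + 1.63x = 197.84 - 1.91x → x* = 50.3701.
The welfare-loss triangle has base |x_m − x*| and height MEB(x_m) (the vertical gap between SMC and demand is zero at x* and MEB at x_m).
DWL = ½ × 16.5244 × 58.4963 = 483.3081.

DWL = €483.31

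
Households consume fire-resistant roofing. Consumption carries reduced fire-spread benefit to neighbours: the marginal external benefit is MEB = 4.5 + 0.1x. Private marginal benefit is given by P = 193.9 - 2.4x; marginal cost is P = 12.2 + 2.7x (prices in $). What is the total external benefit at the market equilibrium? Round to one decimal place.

Market equilibrium (private): 12.2 + 2.7x = 193.9 - 2.4x → x_m = 35.6275.
Total external benefit = ∫₀^{x_m} (4.5 + 0.1x) dx = 4.5×35.6275 + ½×0.1×35.6275² = 223.7897.

$223.8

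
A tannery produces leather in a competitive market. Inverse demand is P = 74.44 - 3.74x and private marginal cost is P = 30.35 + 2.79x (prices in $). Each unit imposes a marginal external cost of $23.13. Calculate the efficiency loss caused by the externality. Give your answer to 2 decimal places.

Market equilibrium (private): 30.35 + 2.79x = 74.44 - 3.74x → x_m = 6.7519.
Social marginal cost = private MC + MEC = 53.48 + 2.79x.
Set SMC = demand: 53.48 + 2.79x = 74.44 - 3.74x → x* = 3.2098.
The welfare-loss triangle has base |x_m − x*| and height MEC(x_m) (the vertical gap between SMC and demand is zero at x* and MEC at x_m).
DWL = ½ × 3.5421 × 23.1300 = 40.9644.

DWL = $40.96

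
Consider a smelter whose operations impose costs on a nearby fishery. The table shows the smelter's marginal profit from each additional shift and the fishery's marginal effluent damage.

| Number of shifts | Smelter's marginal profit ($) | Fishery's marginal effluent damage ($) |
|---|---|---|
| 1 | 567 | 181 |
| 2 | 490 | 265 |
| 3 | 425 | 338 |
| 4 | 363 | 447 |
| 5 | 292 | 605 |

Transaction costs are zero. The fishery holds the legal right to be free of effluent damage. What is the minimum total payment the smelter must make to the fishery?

$784

Efficient level: marginal profit ≥ marginal effluent damage through level 3, so k* = 3.
With the fishery holding the right, the smelter must at least compensate total damage at k*: 181 + 265 + 338 = 784.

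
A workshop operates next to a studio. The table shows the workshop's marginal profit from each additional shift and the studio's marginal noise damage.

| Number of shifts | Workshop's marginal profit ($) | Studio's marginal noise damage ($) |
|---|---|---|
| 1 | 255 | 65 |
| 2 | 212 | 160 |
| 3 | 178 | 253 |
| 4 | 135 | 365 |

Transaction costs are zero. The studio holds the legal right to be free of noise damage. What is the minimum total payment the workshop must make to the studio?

Efficient level: marginal profit ≥ marginal noise damage through level 2, so k* = 2.
With the studio holding the right, the workshop must at least compensate total damage at k*: 65 + 160 = 225.

$225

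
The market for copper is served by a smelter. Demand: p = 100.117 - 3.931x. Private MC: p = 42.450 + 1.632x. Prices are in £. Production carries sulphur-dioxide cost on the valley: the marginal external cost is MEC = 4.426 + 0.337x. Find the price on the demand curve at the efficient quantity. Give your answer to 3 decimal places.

Social marginal cost = private MC + MEC = 46.876 + 1.969x.
Set SMC = demand: 46.876 + 1.969x = 100.117 - 3.931x → x* = 9.0239.
Consumer price on the demand curve at x*: 100.117 − 3.931×9.0239 = 64.6440.

P = £64.644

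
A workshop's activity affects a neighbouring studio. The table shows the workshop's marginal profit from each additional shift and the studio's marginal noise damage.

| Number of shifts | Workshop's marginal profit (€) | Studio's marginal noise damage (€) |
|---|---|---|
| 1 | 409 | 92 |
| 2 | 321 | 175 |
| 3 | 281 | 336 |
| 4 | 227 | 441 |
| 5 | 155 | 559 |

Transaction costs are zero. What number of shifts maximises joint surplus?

Bargaining reaches the level where marginal profit last exceeds marginal noise damage.
That holds through level 2 (321 ≥ 175) but not at 3 (281 < 336).

2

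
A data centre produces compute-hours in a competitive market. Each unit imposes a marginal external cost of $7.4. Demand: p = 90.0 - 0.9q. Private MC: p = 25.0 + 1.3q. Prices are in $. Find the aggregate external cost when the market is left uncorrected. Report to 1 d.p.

$218.6

Market equilibrium (private): 25.0 + 1.3q = 90.0 - 0.9q → q_m = 29.5455.
Total external cost = MEC × q_m = 7.4 × 29.5455 = 218.6367.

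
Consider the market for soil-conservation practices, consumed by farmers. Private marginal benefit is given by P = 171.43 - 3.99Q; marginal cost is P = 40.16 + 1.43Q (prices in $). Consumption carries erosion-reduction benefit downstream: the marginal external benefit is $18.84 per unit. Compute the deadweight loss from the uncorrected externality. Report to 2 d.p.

Market equilibrium (private): 40.16 + 1.43Q = 171.43 - 3.99Q → Q_m = 24.2196.
Social marginal benefit = demand + MEB = 190.27 - 3.99Q.
Set SMB = MC: 190.27 - 3.99Q = 40.16 + 1.43Q → Q* = 27.6956.
Between Q* and Q_m the wedge SMB − MC runs linearly from 0 to MEB(Q_m), so the loss is a triangle.
DWL = ½ × 3.4760 × 18.8400 = 32.7439.

DWL = $32.74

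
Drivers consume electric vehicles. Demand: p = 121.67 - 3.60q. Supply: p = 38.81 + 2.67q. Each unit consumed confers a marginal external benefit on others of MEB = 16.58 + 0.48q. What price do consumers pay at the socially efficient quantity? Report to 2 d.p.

P = 59.84

Social marginal benefit = demand + MEB = 138.25 - 3.12q.
Set SMB = MC: 138.25 - 3.12q = 38.81 + 2.67q → q* = 17.1744.
Consumer price on the demand curve at q*: 121.67 − 3.60×17.1744 = 59.8422.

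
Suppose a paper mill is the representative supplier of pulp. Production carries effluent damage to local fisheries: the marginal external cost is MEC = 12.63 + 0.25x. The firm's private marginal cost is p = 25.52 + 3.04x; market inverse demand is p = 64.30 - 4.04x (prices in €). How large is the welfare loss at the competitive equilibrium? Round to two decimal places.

Market equilibrium (private): 25.52 + 3.04x = 64.30 - 4.04x → x_m = 5.4774.
Social marginal cost = private MC + MEC = 38.15 + 3.29x.
Set SMC = demand: 38.15 + 3.29x = 64.30 - 4.04x → x* = 3.5675.
Between x* and x_m the wedge SMC − demand runs linearly from 0 to MEC(x_m), so the loss is a triangle.
DWL = ½ × 1.9099 × 13.9994 = 13.3687.

DWL = €13.37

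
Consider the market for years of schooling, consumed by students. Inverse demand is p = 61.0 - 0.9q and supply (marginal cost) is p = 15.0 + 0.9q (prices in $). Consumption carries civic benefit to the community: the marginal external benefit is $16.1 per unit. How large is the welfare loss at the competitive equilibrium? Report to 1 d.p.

DWL = $72.0

Market equilibrium (private): 15.0 + 0.9q = 61.0 - 0.9q → q_m = 25.5556.
Social marginal benefit = demand + MEB = 77.1 - 0.9q.
Set SMB = MC: 77.1 - 0.9q = 15.0 + 0.9q → q* = 34.5000.
The loss is the area between SMB and MC from q* to q_m; with linear curves that's a triangle of height MEB(q_m).
DWL = ½ × 8.9444 × 16.1000 = 72.0024.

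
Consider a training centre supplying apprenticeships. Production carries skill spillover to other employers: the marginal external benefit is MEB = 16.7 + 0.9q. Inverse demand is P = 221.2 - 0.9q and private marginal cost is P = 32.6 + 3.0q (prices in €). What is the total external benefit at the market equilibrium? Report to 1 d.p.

€1860.0

Market equilibrium (private): 32.6 + 3.0q = 221.2 - 0.9q → q_m = 48.3590.
Total external benefit = ∫₀^{q_m} (16.7 + 0.9q) dq = 16.7×48.3590 + ½×0.9×48.3590² = 1859.9621.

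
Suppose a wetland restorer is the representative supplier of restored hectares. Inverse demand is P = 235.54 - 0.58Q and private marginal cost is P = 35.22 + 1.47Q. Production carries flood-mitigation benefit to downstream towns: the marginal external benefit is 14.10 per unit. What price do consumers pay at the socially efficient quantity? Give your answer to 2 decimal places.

P = 174.87

Social marginal cost = private MC − MEB = 21.12 + 1.47Q.
Set SMC = demand: 21.12 + 1.47Q = 235.54 - 0.58Q → Q* = 104.5951.
Consumer price on the demand curve at Q*: 235.54 − 0.58×104.5951 = 174.8748.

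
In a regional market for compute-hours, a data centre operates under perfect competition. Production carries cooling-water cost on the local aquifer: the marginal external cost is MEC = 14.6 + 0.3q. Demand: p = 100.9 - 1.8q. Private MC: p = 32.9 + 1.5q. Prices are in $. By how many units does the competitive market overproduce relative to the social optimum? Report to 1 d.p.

Market equilibrium (private): 32.9 + 1.5q = 100.9 - 1.8q → q_m = 20.6061.
Social marginal cost = private MC + MEC = 47.5 + 1.8q.
Set SMC = demand: 47.5 + 1.8q = 100.9 - 1.8q → q* = 14.8333.
Gap = |20.6061 − 14.8333| = 5.7728.

5.8 units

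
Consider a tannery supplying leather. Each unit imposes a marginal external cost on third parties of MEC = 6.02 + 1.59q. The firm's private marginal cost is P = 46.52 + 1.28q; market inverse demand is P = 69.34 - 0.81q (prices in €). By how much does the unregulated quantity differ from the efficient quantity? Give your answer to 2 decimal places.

6.35 units

Market equilibrium (private): 46.52 + 1.28q = 69.34 - 0.81q → q_m = 10.9187.
Social marginal cost = private MC + MEC = 52.54 + 2.87q.
Set SMC = demand: 52.54 + 2.87q = 69.34 - 0.81q → q* = 4.5652.
Gap = |10.9187 − 4.5652| = 6.3535.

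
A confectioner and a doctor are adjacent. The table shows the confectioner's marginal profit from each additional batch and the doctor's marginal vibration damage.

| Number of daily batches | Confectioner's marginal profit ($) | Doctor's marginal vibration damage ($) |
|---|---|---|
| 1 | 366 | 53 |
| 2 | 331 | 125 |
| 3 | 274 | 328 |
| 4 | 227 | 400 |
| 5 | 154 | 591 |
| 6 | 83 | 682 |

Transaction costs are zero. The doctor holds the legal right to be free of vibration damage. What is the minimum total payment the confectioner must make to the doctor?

Efficient level: marginal profit ≥ marginal vibration damage through level 2, so k* = 2.
With the doctor holding the right, the confectioner must at least compensate total damage at k*: 53 + 125 = 178.

$178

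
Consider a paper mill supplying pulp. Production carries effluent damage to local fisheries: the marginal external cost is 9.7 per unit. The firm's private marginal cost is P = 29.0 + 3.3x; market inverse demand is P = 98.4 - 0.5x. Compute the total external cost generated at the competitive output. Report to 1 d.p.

Market equilibrium (private): 29.0 + 3.3x = 98.4 - 0.5x → x_m = 18.2632.
Total external cost = MEC × x_m = 9.7 × 18.2632 = 177.1530.

177.2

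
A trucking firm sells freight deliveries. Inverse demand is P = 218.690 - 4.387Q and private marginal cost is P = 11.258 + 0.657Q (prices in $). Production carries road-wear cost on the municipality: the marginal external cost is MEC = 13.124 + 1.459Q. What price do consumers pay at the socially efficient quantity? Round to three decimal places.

P = $87.608

Social marginal cost = private MC + MEC = 24.382 + 2.116Q.
Set SMC = demand: 24.382 + 2.116Q = 218.690 - 4.387Q → Q* = 29.8797.
Consumer price on the demand curve at Q*: 218.690 − 4.387×29.8797 = 87.6078.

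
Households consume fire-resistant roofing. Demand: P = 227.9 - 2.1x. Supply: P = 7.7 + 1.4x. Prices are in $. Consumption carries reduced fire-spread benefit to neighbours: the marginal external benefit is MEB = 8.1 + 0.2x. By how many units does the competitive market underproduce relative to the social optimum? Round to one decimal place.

Market equilibrium (private): 7.7 + 1.4x = 227.9 - 2.1x → x_m = 62.9143.
Social marginal benefit = demand + MEB = 236.0 - 1.9x.
Set SMB = MC: 236.0 - 1.9x = 7.7 + 1.4x → x* = 69.1818.
Gap = |62.9143 − 69.1818| = 6.2675.

6.3 units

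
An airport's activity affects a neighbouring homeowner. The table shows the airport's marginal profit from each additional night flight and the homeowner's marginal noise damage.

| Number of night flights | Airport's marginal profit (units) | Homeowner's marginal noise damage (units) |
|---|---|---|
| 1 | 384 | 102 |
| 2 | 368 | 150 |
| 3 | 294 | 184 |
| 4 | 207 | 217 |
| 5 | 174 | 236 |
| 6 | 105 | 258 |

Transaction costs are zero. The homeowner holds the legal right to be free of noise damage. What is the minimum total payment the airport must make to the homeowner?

Efficient level: marginal profit ≥ marginal noise damage through level 3, so k* = 3.
With the homeowner holding the right, the airport must at least compensate total damage at k*: 102 + 150 + 184 = 436.

436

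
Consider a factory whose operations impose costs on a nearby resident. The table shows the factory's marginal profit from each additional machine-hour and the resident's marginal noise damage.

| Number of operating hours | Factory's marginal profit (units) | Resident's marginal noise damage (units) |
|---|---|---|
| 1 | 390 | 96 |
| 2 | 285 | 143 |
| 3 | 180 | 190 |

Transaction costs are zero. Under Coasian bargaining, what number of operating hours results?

2

Bargaining reaches the level where marginal profit last exceeds marginal noise damage.
That holds through level 2 (285 ≥ 143) but not at 3 (180 < 190).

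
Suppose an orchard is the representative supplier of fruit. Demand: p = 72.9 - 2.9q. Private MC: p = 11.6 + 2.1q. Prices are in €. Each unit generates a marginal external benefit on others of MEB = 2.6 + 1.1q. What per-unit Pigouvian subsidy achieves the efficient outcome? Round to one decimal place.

subsidy = €20.6 per unit

Social marginal cost = private MC − MEB = 9.0 + q.
Set SMC = demand: 9.0 + q = 72.9 - 2.9q → q* = 16.3846.
The Pigouvian subsidy equals MEB at q*: 2.6 + 1.1×16.3846 = 20.6231.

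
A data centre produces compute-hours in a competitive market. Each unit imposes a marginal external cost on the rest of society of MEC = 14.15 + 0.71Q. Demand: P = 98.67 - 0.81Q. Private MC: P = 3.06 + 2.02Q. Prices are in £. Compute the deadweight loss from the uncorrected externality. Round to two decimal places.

DWL = £205.43

Market equilibrium (private): 3.06 + 2.02Q = 98.67 - 0.81Q → Q_m = 33.7845.
Social marginal cost = private MC + MEC = 17.21 + 2.73Q.
Set SMC = demand: 17.21 + 2.73Q = 98.67 - 0.81Q → Q* = 23.0113.
The welfare-loss triangle has base |Q_m − Q*| and height MEC(Q_m) (the vertical gap between SMC and demand is zero at Q* and MEC at Q_m).
DWL = ½ × 10.7732 × 38.1370 = 205.4288.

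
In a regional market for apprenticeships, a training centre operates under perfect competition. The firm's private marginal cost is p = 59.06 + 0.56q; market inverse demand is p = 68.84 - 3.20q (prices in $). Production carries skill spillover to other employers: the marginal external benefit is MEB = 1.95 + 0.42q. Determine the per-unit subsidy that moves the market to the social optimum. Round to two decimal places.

subsidy = $3.43 per unit

Social marginal cost = private MC − MEB = 57.11 + 0.14q.
Set SMC = demand: 57.11 + 0.14q = 68.84 - 3.20q → q* = 3.5120.
The Pigouvian subsidy equals MEB at q*: 1.95 + 0.42×3.5120 = 3.4250.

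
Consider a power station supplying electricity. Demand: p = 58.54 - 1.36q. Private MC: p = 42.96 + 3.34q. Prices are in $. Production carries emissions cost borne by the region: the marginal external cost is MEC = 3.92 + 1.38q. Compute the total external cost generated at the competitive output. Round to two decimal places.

$20.58

Market equilibrium (private): 42.96 + 3.34q = 58.54 - 1.36q → q_m = 3.3149.
Total external cost = ∫₀^{q_m} (3.92 + 1.38q) dq = 3.92×3.3149 + ½×1.38×3.3149² = 20.5765.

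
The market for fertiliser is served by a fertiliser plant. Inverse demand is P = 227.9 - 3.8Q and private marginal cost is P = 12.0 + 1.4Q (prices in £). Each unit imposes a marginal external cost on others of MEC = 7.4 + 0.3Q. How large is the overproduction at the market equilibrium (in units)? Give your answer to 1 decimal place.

3.6 units

Market equilibrium (private): 12.0 + 1.4Q = 227.9 - 3.8Q → Q_m = 41.5192.
Social marginal cost = private MC + MEC = 19.4 + 1.7Q.
Set SMC = demand: 19.4 + 1.7Q = 227.9 - 3.8Q → Q* = 37.9091.
Gap = |41.5192 − 37.9091| = 3.6101.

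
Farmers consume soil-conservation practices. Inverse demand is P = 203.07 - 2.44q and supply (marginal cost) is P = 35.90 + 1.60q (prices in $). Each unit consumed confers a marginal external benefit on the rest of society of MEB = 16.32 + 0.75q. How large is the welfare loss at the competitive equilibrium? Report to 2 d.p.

DWL = $340.79

Market equilibrium (private): 35.90 + 1.60q = 203.07 - 2.44q → q_m = 41.3787.
Social marginal benefit = demand + MEB = 219.39 - 1.69q.
Set SMB = MC: 219.39 - 1.69q = 35.90 + 1.60q → q* = 55.7720.
Height of the DWL triangle at q_m is SMB(q_m) − MC(q_m) = MEB(q_m) = 47.3540.
DWL = ½ × 14.3933 × 47.3540 = 340.7902.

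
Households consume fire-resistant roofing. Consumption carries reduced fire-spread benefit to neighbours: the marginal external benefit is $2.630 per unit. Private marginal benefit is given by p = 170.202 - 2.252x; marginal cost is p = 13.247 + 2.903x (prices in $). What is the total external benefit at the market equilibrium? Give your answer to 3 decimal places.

Market equilibrium (private): 13.247 + 2.903x = 170.202 - 2.252x → x_m = 30.4471.
Total external benefit = MEB × x_m = 2.630 × 30.4471 = 80.0759.

$80.076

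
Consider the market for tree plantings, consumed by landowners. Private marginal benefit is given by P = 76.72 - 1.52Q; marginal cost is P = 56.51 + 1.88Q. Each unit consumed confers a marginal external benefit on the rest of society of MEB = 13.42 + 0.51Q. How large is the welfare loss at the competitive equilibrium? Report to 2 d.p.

Market equilibrium (private): 56.51 + 1.88Q = 76.72 - 1.52Q → Q_m = 5.9441.
Social marginal benefit = demand + MEB = 90.14 - 1.01Q.
Set SMB = MC: 90.14 - 1.01Q = 56.51 + 1.88Q → Q* = 11.6367.
The loss is the area between SMB and MC from Q* to Q_m; with linear curves that's a triangle of height MEB(Q_m).
DWL = ½ × 5.6926 × 16.4515 = 46.8259.

DWL = 46.83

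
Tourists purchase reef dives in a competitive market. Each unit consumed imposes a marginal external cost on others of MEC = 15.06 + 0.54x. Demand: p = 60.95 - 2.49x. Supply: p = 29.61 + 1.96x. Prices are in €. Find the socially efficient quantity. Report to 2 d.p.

Social marginal benefit = demand − MEC = 45.89 - 3.03x.
Set SMB = MC: 45.89 - 3.03x = 29.61 + 1.96x → x* = 3.2625.

x* = 3.26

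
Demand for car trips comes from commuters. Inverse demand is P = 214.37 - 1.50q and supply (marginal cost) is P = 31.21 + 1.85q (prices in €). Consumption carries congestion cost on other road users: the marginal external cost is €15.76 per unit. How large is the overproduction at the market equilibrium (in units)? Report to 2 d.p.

4.70 units

Market equilibrium (private): 31.21 + 1.85q = 214.37 - 1.50q → q_m = 54.6746.
Social marginal benefit = demand − MEC = 198.61 - 1.50q.
Set SMB = MC: 198.61 - 1.50q = 31.21 + 1.85q → q* = 49.9701.
Gap = |54.6746 − 49.9701| = 4.7045.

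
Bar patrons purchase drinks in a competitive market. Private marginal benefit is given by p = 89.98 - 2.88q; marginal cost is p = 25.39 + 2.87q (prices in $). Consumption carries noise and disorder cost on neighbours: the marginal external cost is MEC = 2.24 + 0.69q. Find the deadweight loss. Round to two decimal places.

DWL = $7.75

Market equilibrium (private): 25.39 + 2.87q = 89.98 - 2.88q → q_m = 11.2330.
Social marginal benefit = demand − MEC = 87.74 - 3.57q.
Set SMB = MC: 87.74 - 3.57q = 25.39 + 2.87q → q* = 9.6817.
The welfare-loss triangle has base |q_m − q*| and height MEC(q_m) (the vertical gap between SMB and MC is zero at q* and MEC at q_m).
DWL = ½ × 1.5513 × 9.9908 = 7.7494.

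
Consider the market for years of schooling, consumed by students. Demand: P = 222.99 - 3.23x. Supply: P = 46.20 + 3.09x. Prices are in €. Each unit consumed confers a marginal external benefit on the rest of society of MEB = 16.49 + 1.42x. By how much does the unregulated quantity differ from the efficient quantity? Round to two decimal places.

Market equilibrium (private): 46.20 + 3.09x = 222.99 - 3.23x → x_m = 27.9731.
Social marginal benefit = demand + MEB = 239.48 - 1.81x.
Set SMB = MC: 239.48 - 1.81x = 46.20 + 3.09x → x* = 39.4449.
Gap = |27.9731 − 39.4449| = 11.4718.

11.47 units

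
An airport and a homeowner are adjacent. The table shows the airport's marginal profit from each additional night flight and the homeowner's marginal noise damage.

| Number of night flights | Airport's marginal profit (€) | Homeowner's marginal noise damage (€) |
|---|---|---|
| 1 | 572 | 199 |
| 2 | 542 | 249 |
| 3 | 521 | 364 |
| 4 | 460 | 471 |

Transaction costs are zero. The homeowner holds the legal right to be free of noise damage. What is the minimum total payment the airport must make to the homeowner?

Efficient level: marginal profit ≥ marginal noise damage through level 3, so k* = 3.
With the homeowner holding the right, the airport must at least compensate total damage at k*: 199 + 249 + 364 = 812.

€812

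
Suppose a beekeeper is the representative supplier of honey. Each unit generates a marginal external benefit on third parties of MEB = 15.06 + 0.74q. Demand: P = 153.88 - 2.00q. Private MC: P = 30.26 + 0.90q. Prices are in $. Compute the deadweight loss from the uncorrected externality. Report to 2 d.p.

Market equilibrium (private): 30.26 + 0.90q = 153.88 - 2.00q → q_m = 42.6276.
Social marginal cost = private MC − MEB = 15.20 + 0.16q.
Set SMC = demand: 15.20 + 0.16q = 153.88 - 2.00q → q* = 64.2037.
The welfare-loss triangle has base |q_m − q*| and height MEB(q_m) (the vertical gap between SMC and demand is zero at q* and MEB at q_m).
DWL = ½ × 21.5761 × 46.6044 = 502.7706.

DWL = $502.77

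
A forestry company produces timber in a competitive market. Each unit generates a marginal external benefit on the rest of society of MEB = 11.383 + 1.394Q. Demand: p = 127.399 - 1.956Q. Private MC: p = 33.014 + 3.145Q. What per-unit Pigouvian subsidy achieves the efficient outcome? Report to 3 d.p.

subsidy = 51.157 per unit

Social marginal cost = private MC − MEB = 21.631 + 1.751Q.
Set SMC = demand: 21.631 + 1.751Q = 127.399 - 1.956Q → Q* = 28.5320.
The Pigouvian subsidy equals MEB at Q*: 11.383 + 1.394×28.5320 = 51.1566.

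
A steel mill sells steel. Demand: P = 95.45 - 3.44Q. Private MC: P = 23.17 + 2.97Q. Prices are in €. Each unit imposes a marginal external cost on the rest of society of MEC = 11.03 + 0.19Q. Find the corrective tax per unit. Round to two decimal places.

tax = €12.79 per unit

Social marginal cost = private MC + MEC = 34.20 + 3.16Q.
Set SMC = demand: 34.20 + 3.16Q = 95.45 - 3.44Q → Q* = 9.2803.
The Pigouvian tax equals MEC at Q*: 11.03 + 0.19×9.2803 = 12.7933.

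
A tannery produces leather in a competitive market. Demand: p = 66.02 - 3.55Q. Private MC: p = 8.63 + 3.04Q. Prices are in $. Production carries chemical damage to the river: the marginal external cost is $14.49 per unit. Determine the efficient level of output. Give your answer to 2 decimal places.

Q* = 6.51

Social marginal cost = private MC + MEC = 23.12 + 3.04Q.
Set SMC = demand: 23.12 + 3.04Q = 66.02 - 3.55Q → Q* = 6.5099.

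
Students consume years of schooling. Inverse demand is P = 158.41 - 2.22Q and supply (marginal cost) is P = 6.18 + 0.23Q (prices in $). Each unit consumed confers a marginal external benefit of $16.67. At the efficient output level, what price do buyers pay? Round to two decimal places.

P = $5.37

Social marginal benefit = demand + MEB = 175.08 - 2.22Q.
Set SMB = MC: 175.08 - 2.22Q = 6.18 + 0.23Q → Q* = 68.9388.
Consumer price on the demand curve at Q*: 158.41 − 2.22×68.9388 = 5.3659.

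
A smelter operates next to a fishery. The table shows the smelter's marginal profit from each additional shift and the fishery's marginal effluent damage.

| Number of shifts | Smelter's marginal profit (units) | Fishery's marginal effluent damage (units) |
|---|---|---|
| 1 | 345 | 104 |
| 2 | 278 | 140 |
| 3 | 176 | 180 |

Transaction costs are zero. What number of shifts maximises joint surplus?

Bargaining reaches the level where marginal profit last exceeds marginal effluent damage.
That holds through level 2 (278 ≥ 140) but not at 3 (176 < 180).

2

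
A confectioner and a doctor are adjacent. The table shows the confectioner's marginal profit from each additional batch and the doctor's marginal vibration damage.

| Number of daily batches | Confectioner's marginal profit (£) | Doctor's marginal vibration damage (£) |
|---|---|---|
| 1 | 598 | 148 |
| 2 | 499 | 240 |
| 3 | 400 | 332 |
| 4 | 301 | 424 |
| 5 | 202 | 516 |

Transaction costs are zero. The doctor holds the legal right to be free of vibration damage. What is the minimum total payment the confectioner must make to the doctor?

Efficient level: marginal profit ≥ marginal vibration damage through level 3, so k* = 3.
With the doctor holding the right, the confectioner must at least compensate total damage at k*: 148 + 240 + 332 = 720.

£720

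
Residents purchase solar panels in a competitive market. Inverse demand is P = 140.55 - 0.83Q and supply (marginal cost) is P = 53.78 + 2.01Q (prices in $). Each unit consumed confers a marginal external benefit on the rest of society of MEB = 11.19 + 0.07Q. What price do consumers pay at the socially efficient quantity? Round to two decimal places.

Social marginal benefit = demand + MEB = 151.74 - 0.76Q.
Set SMB = MC: 151.74 - 0.76Q = 53.78 + 2.01Q → Q* = 35.3646.
Consumer price on the demand curve at Q*: 140.55 − 0.83×35.3646 = 111.1974.

P = $111.20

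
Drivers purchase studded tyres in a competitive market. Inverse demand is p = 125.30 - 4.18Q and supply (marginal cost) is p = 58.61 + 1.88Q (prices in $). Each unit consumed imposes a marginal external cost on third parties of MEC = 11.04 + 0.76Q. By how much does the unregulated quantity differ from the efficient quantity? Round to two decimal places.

2.85 units

Market equilibrium (private): 58.61 + 1.88Q = 125.30 - 4.18Q → Q_m = 11.0050.
Social marginal benefit = demand − MEC = 114.26 - 4.94Q.
Set SMB = MC: 114.26 - 4.94Q = 58.61 + 1.88Q → Q* = 8.1598.
Gap = |11.0050 − 8.1598| = 2.8452.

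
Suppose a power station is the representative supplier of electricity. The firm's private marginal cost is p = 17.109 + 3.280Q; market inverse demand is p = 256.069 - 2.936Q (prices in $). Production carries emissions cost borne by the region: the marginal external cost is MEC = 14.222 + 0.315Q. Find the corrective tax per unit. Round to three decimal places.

tax = $25.061 per unit

Social marginal cost = private MC + MEC = 31.331 + 3.595Q.
Set SMC = demand: 31.331 + 3.595Q = 256.069 - 2.936Q → Q* = 34.4110.
The Pigouvian tax equals MEC at Q*: 14.222 + 0.315×34.4110 = 25.0615.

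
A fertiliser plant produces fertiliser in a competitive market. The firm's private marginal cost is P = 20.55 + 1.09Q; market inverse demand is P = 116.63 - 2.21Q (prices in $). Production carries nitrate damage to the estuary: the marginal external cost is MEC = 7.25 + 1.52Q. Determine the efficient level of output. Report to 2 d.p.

Q* = 18.43

Social marginal cost = private MC + MEC = 27.80 + 2.61Q.
Set SMC = demand: 27.80 + 2.61Q = 116.63 - 2.21Q → Q* = 18.4295.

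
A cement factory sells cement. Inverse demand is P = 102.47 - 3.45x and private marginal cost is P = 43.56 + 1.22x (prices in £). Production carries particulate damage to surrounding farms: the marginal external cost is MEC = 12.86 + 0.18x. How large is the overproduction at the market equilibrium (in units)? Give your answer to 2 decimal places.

Market equilibrium (private): 43.56 + 1.22x = 102.47 - 3.45x → x_m = 12.6146.
Social marginal cost = private MC + MEC = 56.42 + 1.40x.
Set SMC = demand: 56.42 + 1.40x = 102.47 - 3.45x → x* = 9.4948.
Gap = |12.6146 − 9.4948| = 3.1198.

3.12 units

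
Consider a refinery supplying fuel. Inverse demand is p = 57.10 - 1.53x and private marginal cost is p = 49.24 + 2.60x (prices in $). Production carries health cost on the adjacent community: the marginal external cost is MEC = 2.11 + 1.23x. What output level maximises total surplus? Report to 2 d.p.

x* = 1.07

Social marginal cost = private MC + MEC = 51.35 + 3.83x.
Set SMC = demand: 51.35 + 3.83x = 57.10 - 1.53x → x* = 1.0728.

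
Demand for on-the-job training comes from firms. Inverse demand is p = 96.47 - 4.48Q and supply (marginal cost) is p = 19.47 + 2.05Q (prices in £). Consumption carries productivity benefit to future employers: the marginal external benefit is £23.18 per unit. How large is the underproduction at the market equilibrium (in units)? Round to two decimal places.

Market equilibrium (private): 19.47 + 2.05Q = 96.47 - 4.48Q → Q_m = 11.7917.
Social marginal benefit = demand + MEB = 119.65 - 4.48Q.
Set SMB = MC: 119.65 - 4.48Q = 19.47 + 2.05Q → Q* = 15.3415.
Gap = |11.7917 − 15.3415| = 3.5498.

3.55 units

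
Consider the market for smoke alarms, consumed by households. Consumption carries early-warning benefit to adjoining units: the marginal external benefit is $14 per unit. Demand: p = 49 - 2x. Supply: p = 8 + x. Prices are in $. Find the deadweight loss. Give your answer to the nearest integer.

Market equilibrium (private): 8 + x = 49 - 2x → x_m = 13.6667.
Social marginal benefit = demand + MEB = 63 - 2x.
Set SMB = MC: 63 - 2x = 8 + x → x* = 18.3333.
Height of the DWL triangle at x_m is SMB(x_m) − MC(x_m) = MEB(x_m) = 14.0000.
DWL = ½ × 4.6666 × 14.0000 = 32.6662.

DWL = $33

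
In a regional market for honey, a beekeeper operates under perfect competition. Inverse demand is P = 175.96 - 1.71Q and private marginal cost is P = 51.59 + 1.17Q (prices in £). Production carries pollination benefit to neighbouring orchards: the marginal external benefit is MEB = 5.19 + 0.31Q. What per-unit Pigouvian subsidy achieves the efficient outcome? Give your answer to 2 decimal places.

Social marginal cost = private MC − MEB = 46.40 + 0.86Q.
Set SMC = demand: 46.40 + 0.86Q = 175.96 - 1.71Q → Q* = 50.4125.
The Pigouvian subsidy equals MEB at Q*: 5.19 + 0.31×50.4125 = 20.8179.

subsidy = £20.82 per unit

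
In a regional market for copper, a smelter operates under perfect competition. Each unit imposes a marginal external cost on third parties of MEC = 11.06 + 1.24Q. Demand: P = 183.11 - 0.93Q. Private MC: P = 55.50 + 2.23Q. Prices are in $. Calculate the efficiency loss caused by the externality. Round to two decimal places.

DWL = $424.71

Market equilibrium (private): 55.50 + 2.23Q = 183.11 - 0.93Q → Q_m = 40.3829.
Social marginal cost = private MC + MEC = 66.56 + 3.47Q.
Set SMC = demand: 66.56 + 3.47Q = 183.11 - 0.93Q → Q* = 26.4886.
Height of the DWL triangle at Q_m is SMC(Q_m) − demand(Q_m) = MEC(Q_m) = 61.1348.
DWL = ½ × 13.8943 × 61.1348 = 424.7126.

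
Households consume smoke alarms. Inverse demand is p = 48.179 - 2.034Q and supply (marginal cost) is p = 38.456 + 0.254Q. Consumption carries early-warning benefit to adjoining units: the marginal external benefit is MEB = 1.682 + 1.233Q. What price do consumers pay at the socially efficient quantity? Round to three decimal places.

Social marginal benefit = demand + MEB = 49.861 - 0.801Q.
Set SMB = MC: 49.861 - 0.801Q = 38.456 + 0.254Q → Q* = 10.8104.
Consumer price on the demand curve at Q*: 48.179 − 2.034×10.8104 = 26.1906.

P = 26.191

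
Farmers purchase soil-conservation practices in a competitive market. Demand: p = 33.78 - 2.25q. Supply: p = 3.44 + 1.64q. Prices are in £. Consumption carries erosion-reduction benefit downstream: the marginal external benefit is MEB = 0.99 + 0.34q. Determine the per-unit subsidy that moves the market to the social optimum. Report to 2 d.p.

subsidy = £3.99 per unit

Social marginal benefit = demand + MEB = 34.77 - 1.91q.
Set SMB = MC: 34.77 - 1.91q = 3.44 + 1.64q → q* = 8.8254.
The Pigouvian subsidy equals MEB at q*: 0.99 + 0.34×8.8254 = 3.9906.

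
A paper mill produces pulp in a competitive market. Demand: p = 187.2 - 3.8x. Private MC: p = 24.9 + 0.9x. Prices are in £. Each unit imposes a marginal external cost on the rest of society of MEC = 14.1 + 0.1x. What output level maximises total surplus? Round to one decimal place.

x* = 30.9

Social marginal cost = private MC + MEC = 39.0 + x.
Set SMC = demand: 39.0 + x = 187.2 - 3.8x → x* = 30.8750.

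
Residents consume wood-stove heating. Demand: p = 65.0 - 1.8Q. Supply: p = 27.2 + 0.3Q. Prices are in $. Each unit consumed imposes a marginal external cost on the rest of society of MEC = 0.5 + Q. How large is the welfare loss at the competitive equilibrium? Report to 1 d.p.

Market equilibrium (private): 27.2 + 0.3Q = 65.0 - 1.8Q → Q_m = 18.0000.
Social marginal benefit = demand − MEC = 64.5 - 2.8Q.
Set SMB = MC: 64.5 - 2.8Q = 27.2 + 0.3Q → Q* = 12.0323.
The welfare-loss triangle has base |Q_m − Q*| and height MEC(Q_m) (the vertical gap between SMB and MC is zero at Q* and MEC at Q_m).
DWL = ½ × 5.9677 × 18.5000 = 55.2012.

DWL = $55.2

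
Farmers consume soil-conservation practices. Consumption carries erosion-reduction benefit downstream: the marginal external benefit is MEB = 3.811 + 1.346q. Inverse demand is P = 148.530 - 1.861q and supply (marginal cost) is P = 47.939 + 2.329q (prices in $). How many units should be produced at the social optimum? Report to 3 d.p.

Social marginal benefit = demand + MEB = 152.341 - 0.515q.
Set SMB = MC: 152.341 - 0.515q = 47.939 + 2.329q → q* = 36.7096.

q* = 36.710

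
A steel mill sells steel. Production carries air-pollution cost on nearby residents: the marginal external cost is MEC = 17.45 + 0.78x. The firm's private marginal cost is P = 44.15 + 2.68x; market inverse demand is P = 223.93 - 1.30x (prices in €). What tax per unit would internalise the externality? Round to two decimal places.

tax = €44.05 per unit

Social marginal cost = private MC + MEC = 61.60 + 3.46x.
Set SMC = demand: 61.60 + 3.46x = 223.93 - 1.30x → x* = 34.1029.
The Pigouvian tax equals MEC at x*: 17.45 + 0.78×34.1029 = 44.0503.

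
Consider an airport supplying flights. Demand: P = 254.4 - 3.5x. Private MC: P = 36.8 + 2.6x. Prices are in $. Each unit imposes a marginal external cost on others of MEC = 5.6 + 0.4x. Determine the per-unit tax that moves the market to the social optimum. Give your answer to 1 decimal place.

Social marginal cost = private MC + MEC = 42.4 + 3.0x.
Set SMC = demand: 42.4 + 3.0x = 254.4 - 3.5x → x* = 32.6154.
The Pigouvian tax equals MEC at x*: 5.6 + 0.4×32.6154 = 18.6462.

tax = $18.6 per unit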